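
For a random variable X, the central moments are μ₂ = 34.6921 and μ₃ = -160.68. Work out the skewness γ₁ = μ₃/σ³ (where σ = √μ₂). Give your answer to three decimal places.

-0.786

σ = √μ₂ = √34.6921 = 5.89000
σ³ = μ₂^(3/2) = 204.33647
γ₁ = μ₃/σ³ = -160.68 / 204.33647 ≈ -0.786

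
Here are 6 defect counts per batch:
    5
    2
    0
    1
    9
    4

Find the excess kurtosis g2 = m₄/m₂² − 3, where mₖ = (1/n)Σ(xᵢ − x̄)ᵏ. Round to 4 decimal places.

-0.6640

x̄ = 3.5000
Σ(xᵢ − x̄)² = 53.5000 ⇒ m₂ = 8.91667
Σ(xᵢ − x̄)⁴ = 1114.3750 ⇒ m₄ = 185.72917
m₂² = 79.50694
g2 = m₄/m₂² − 3 = 2.33601 − 3 ≈ -0.6640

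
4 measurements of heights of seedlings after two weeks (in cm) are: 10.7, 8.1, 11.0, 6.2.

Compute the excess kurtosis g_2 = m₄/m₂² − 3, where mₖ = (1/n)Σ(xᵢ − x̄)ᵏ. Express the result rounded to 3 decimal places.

x̄ = 9.0000
Σ(xᵢ − x̄)² = 15.5400 ⇒ m₂ = 3.88500
Σ(xᵢ − x̄)⁴ = 86.4738 ⇒ m₄ = 21.61845
m₂² = 15.09322
g_2 = m₄/m₂² − 3 = 1.43233 − 3 ≈ -1.568

-1.568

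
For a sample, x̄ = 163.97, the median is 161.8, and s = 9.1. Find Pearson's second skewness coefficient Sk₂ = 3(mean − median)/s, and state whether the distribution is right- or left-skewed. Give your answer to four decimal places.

Sk₂ = 3(163.97 − 161.8) / 9.1 = 3 × 2.1700 / 9.1
    = 6.5100 / 9.1 ≈ 0.7154
Sk₂ > 0 ⇒ mean > median ⇒ right-skewed (positive skew).

0.7154, right-skewed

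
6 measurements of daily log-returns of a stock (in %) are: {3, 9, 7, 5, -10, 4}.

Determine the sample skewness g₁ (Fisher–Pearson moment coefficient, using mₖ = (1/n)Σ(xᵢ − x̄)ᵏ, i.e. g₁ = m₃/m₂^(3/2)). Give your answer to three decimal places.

-1.376

x̄ = (3 + 9 + 7 + 5 - 10 + 4) / 6 = 3.0000
deviations (xᵢ − x̄): 0.0000, 6.0000, 4.0000, 2.0000, -13.0000, 1.0000
Σ(xᵢ − x̄)² = 226.0000 ⇒ m₂ = 226.0000/6 = 37.66667
Σ(xᵢ − x̄)³ = -1908.0000 ⇒ m₃ = -1908.0000/6 = -318.00000
m₂^(3/2) = 37.66667^(1.5) = 231.17229
g₁ = m₃ / m₂^(3/2) = -318.00000 / 231.17229 ≈ -1.376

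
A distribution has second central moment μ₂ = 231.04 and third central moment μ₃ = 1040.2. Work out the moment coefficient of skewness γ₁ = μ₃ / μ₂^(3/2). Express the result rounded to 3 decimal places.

σ = √μ₂ = √231.04 = 15.20000
σ³ = μ₂^(3/2) = 3511.80800
γ₁ = μ₃/σ³ = 1040.2 / 3511.80800 ≈ 0.296

0.296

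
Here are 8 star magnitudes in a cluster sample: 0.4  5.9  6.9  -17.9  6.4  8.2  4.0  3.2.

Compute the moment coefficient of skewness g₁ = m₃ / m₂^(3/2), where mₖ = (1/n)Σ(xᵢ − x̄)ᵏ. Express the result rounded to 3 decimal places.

-1.913

x̄ = (0.4 + 5.9 + 6.9 - 17.9 + 6.4 + 8.2 + 4.0 + 3.2) / 8 = 2.1375
deviations (xᵢ − x̄): -1.7375, 3.7625, 4.7625, -20.0375, 4.2625, 6.0625, 1.8625, 1.0625
Σ(xᵢ − x̄)² = 500.8787 ⇒ m₂ = 500.8787/8 = 62.60984
Σ(xᵢ − x̄)³ = -7581.1203 ⇒ m₃ = -7581.1203/8 = -947.64004
m₂^(3/2) = 62.60984^(1.5) = 495.40904
g₁ = m₃ / m₂^(3/2) = -947.64004 / 495.40904 ≈ -1.913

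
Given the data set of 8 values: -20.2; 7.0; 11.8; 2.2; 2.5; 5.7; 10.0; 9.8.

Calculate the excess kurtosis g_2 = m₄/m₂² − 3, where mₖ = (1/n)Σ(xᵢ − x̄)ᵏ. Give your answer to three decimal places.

x̄ = 3.6000
Σ(xᵢ − x̄)² = 732.2200 ⇒ m₂ = 91.52750
Σ(xᵢ − x̄)⁴ = 328689.2338 ⇒ m₄ = 41086.15423
m₂² = 8377.28326
g_2 = m₄/m₂² − 3 = 4.90447 − 3 ≈ 1.904

1.904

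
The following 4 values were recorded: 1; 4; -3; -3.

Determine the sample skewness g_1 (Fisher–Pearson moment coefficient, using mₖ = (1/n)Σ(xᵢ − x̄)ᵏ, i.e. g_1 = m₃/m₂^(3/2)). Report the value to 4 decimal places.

0.3625

x̄ = (1 + 4 - 3 - 3) / 4 = -0.2500
deviations (xᵢ − x̄): 1.2500, 4.2500, -2.7500, -2.7500
Σ(xᵢ − x̄)² = 34.7500 ⇒ m₂ = 34.7500/4 = 8.68750
Σ(xᵢ − x̄)³ = 37.1250 ⇒ m₃ = 37.1250/4 = 9.28125
m₂^(3/2) = 8.68750^(1.5) = 25.60603
g_1 = m₃ / m₂^(3/2) = 9.28125 / 25.60603 ≈ 0.3625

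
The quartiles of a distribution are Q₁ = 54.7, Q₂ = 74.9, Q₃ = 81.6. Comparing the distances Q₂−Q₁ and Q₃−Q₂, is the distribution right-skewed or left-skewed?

left-skewed

Q₂ − Q₁ = 20.2;  Q₃ − Q₂ = 6.7
Q₂ − Q₁ > Q₃ − Q₂ ⇒ the lower half is more spread out ⇒ left-skewed.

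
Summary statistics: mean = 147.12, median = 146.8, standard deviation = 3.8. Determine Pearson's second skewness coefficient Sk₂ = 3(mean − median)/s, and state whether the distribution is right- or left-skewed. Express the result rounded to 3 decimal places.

0.253, right-skewed

Sk₂ = 3(147.12 − 146.8) / 3.8 = 3 × 0.3200 / 3.8
    = 0.9600 / 3.8 ≈ 0.253
Sk₂ > 0 ⇒ mean > median ⇒ right-skewed (positive skew).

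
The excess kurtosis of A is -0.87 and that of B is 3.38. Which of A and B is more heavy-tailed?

Higher excess kurtosis ⇒ heavier tails relative to the normal distribution.
-0.87 vs 3.38: the larger is 3.38, so B has heavier tails. (B is leptokurtic — heavier-than-normal tails; the other is platykurtic.)

B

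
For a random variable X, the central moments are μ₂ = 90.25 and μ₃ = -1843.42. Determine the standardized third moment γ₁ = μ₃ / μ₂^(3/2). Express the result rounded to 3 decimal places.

-2.150

σ = √μ₂ = √90.25 = 9.50000
σ³ = μ₂^(3/2) = 857.37500
γ₁ = μ₃/σ³ = -1843.42 / 857.37500 ≈ -2.150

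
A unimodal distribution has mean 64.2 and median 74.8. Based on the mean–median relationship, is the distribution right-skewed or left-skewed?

mean − median = 64.2 − 74.8 = -10.6
mean < median ⇒ the longer tail is on the left ⇒ left-skewed (negatively skewed).

left-skewed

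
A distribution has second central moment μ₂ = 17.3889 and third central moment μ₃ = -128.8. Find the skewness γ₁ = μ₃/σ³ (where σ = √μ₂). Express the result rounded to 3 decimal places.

σ = √μ₂ = √17.3889 = 4.17000
σ³ = μ₂^(3/2) = 72.51171
γ₁ = μ₃/σ³ = -128.8 / 72.51171 ≈ -1.776

-1.776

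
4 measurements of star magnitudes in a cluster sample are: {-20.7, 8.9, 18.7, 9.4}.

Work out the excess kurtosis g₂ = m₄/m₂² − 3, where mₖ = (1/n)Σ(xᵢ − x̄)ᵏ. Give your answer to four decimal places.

-0.8074

x̄ = 4.0750
Σ(xᵢ − x̄)² = 879.3275 ⇒ m₂ = 219.83188
Σ(xᵢ − x̄)⁴ = 423846.4357 ⇒ m₄ = 105961.60892
m₂² = 48326.05327
g₂ = m₄/m₂² − 3 = 2.19264 − 3 ≈ -0.8074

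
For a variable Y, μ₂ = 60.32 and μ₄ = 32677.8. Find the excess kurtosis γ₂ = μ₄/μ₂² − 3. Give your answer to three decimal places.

μ₂² = 60.32² = 3638.50240
μ₄/μ₂² = 32677.8 / 3638.50240 = 8.98111
γ₂ = 8.98111 − 3 ≈ 5.981

5.981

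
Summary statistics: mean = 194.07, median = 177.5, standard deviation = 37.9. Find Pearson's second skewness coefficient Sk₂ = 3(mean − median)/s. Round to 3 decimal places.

Sk₂ = 3(194.07 − 177.5) / 37.9 = 3 × 16.5700 / 37.9
    = 49.7100 / 37.9 ≈ 1.312

1.312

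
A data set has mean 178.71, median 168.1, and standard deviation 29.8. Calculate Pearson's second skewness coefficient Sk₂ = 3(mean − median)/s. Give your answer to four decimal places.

Sk₂ = 3(178.71 − 168.1) / 29.8 = 3 × 10.6100 / 29.8
    = 31.8300 / 29.8 ≈ 1.0681

1.0681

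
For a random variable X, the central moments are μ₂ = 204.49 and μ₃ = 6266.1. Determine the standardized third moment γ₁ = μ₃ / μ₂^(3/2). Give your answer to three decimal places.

2.143

σ = √μ₂ = √204.49 = 14.30000
σ³ = μ₂^(3/2) = 2924.20700
γ₁ = μ₃/σ³ = 6266.1 / 2924.20700 ≈ 2.143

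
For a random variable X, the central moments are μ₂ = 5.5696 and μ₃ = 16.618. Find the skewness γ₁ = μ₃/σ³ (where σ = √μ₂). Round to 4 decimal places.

σ = √μ₂ = √5.5696 = 2.36000
σ³ = μ₂^(3/2) = 13.14426
γ₁ = μ₃/σ³ = 16.618 / 13.14426 ≈ 1.2643

1.2643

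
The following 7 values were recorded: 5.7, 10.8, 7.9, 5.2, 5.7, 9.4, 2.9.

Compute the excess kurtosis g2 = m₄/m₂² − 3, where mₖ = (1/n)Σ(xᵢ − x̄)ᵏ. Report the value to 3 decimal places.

x̄ = 6.8000
Σ(xᵢ − x̄)² = 44.1600 ⇒ m₂ = 6.30857
Σ(xᵢ − x̄)⁴ = 543.9876 ⇒ m₄ = 77.71251
m₂² = 39.79807
g2 = m₄/m₂² − 3 = 1.95267 − 3 ≈ -1.047

-1.047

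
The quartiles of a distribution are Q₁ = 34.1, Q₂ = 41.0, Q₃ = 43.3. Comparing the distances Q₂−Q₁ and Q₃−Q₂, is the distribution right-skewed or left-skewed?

Q₂ − Q₁ = 6.9;  Q₃ − Q₂ = 2.3
Q₂ − Q₁ > Q₃ − Q₂ ⇒ the lower half is more spread out ⇒ left-skewed.

left-skewed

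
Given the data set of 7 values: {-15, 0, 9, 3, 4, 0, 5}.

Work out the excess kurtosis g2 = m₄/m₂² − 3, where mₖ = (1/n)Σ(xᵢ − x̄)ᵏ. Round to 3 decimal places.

0.869

x̄ = 0.8571
Σ(xᵢ − x̄)² = 350.8571 ⇒ m₂ = 50.12245
Σ(xᵢ − x̄)⁴ = 68037.3994 ⇒ m₄ = 9719.62849
m₂² = 2512.25989
g2 = m₄/m₂² − 3 = 3.86888 − 3 ≈ 0.869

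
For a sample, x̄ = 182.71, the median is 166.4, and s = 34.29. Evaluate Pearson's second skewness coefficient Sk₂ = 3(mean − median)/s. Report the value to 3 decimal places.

1.427

Sk₂ = 3(182.71 − 166.4) / 34.29 = 3 × 16.3100 / 34.29
    = 48.9300 / 34.29 ≈ 1.427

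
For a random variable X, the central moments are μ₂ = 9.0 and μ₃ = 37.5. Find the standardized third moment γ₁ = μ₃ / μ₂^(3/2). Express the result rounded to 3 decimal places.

1.389

σ = √μ₂ = √9.0 = 3.00000
σ³ = μ₂^(3/2) = 27.00000
γ₁ = μ₃/σ³ = 37.5 / 27.00000 ≈ 1.389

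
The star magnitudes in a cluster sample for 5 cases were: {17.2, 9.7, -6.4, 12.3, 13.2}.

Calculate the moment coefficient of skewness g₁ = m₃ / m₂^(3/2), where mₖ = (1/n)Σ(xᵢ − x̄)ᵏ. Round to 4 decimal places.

-1.1729

x̄ = (17.2 + 9.7 - 6.4 + 12.3 + 13.2) / 5 = 9.2000
deviations (xᵢ − x̄): 8.0000, 0.5000, -15.6000, 3.1000, 4.0000
Σ(xᵢ − x̄)² = 333.2200 ⇒ m₂ = 333.2200/5 = 66.64400
Σ(xᵢ − x̄)³ = -3190.5000 ⇒ m₃ = -3190.5000/5 = -638.10000
m₂^(3/2) = 66.64400^(1.5) = 544.05347
g₁ = m₃ / m₂^(3/2) = -638.10000 / 544.05347 ≈ -1.1729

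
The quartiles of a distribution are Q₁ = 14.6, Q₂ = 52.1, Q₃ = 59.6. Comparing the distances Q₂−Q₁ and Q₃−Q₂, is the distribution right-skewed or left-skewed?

left-skewed

Q₂ − Q₁ = 37.5;  Q₃ − Q₂ = 7.5
Q₂ − Q₁ > Q₃ − Q₂ ⇒ the lower half is more spread out ⇒ left-skewed.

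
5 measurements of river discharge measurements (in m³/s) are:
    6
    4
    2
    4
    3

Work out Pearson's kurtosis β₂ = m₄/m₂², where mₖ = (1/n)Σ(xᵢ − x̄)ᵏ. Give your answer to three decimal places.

x̄ = 3.8000
Σ(xᵢ − x̄)² = 8.8000 ⇒ m₂ = 1.76000
Σ(xᵢ − x̄)⁴ = 34.3360 ⇒ m₄ = 6.86720
m₂² = 3.09760
β₂ = m₄/m₂² = 6.86720 / 3.09760 ≈ 2.217

2.217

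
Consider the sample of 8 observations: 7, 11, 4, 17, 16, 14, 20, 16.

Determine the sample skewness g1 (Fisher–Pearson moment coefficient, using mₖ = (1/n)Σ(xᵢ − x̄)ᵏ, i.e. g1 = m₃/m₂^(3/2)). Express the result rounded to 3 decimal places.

-0.548

x̄ = (7 + 11 + 4 + 17 + 16 + 14 + 20 + 16) / 8 = 13.1250
deviations (xᵢ − x̄): -6.1250, -2.1250, -9.1250, 3.8750, 2.8750, 0.8750, 6.8750, 2.8750
Σ(xᵢ − x̄)² = 204.8750 ⇒ m₂ = 204.8750/8 = 25.60938
Σ(xᵢ − x̄)³ = -567.8438 ⇒ m₃ = -567.8438/8 = -70.98047
m₂^(3/2) = 25.60938^(1.5) = 129.59805
g1 = m₃ / m₂^(3/2) = -70.98047 / 129.59805 ≈ -0.548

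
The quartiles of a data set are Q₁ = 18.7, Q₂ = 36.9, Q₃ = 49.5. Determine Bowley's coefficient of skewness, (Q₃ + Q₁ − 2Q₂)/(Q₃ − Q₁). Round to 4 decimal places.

-0.1818

numerator: Q₃ + Q₁ − 2Q₂ = 49.5 + 18.7 − 2×36.9 = -5.6000
denominator: Q₃ − Q₁ = 49.5 − 18.7 = 30.8000
Bowley skewness = -5.6000 / 30.8000 ≈ -0.1818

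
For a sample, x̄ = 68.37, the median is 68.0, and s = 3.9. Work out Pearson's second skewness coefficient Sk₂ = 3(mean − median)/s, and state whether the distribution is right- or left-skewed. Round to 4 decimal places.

Sk₂ = 3(68.37 − 68.0) / 3.9 = 3 × 0.3700 / 3.9
    = 1.1100 / 3.9 ≈ 0.2846
Sk₂ > 0 ⇒ mean > median ⇒ right-skewed (positive skew).

0.2846, right-skewed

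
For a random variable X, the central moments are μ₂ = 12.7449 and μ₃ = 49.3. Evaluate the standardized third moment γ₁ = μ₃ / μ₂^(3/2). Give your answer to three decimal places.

1.084

σ = √μ₂ = √12.7449 = 3.57000
σ³ = μ₂^(3/2) = 45.49929
γ₁ = μ₃/σ³ = 49.3 / 45.49929 ≈ 1.084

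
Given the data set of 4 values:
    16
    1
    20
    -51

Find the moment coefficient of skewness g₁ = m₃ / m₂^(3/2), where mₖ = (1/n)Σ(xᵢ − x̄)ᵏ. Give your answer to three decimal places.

-0.954

x̄ = (16 + 1 + 20 - 51) / 4 = -3.5000
deviations (xᵢ − x̄): 19.5000, 4.5000, 23.5000, -47.5000
Σ(xᵢ − x̄)² = 3209.0000 ⇒ m₂ = 3209.0000/4 = 802.25000
Σ(xᵢ − x̄)³ = -86688.0000 ⇒ m₃ = -86688.0000/4 = -21672.00000
m₂^(3/2) = 802.25000^(1.5) = 22722.94350
g₁ = m₃ / m₂^(3/2) = -21672.00000 / 22722.94350 ≈ -0.954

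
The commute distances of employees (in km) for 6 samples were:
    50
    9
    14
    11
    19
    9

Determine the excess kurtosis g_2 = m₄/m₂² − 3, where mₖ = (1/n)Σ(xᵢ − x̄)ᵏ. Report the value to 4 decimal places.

0.7875

x̄ = 18.6667
Σ(xᵢ − x̄)² = 1249.3333 ⇒ m₂ = 208.22222
Σ(xᵢ − x̄)⁴ = 985280.4444 ⇒ m₄ = 164213.40741
m₂² = 43356.49383
g_2 = m₄/m₂² − 3 = 3.78752 − 3 ≈ 0.7875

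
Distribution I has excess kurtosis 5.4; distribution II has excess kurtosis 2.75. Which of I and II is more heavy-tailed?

I

Higher excess kurtosis ⇒ heavier tails relative to the normal distribution.
5.4 vs 2.75: the larger is 5.4, so I has heavier tails.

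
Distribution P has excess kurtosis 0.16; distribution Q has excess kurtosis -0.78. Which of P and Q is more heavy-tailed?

Higher excess kurtosis ⇒ heavier tails relative to the normal distribution.
0.16 vs -0.78: the larger is 0.16, so P has heavier tails. (P is leptokurtic — heavier-than-normal tails; the other is platykurtic.)

P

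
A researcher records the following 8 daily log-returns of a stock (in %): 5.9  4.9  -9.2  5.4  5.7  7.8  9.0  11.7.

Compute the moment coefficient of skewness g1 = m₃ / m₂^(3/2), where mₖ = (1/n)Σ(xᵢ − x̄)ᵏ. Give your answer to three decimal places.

-1.641

x̄ = (5.9 + 4.9 - 9.2 + 5.4 + 5.7 + 7.8 + 9.0 + 11.7) / 8 = 5.1500
deviations (xᵢ − x̄): 0.7500, -0.2500, -14.3500, 0.2500, 0.5500, 2.6500, 3.8500, 6.5500
Σ(xᵢ − x̄)² = 271.6600 ⇒ m₂ = 271.6600/8 = 33.95750
Σ(xᵢ − x̄)³ = -2597.7120 ⇒ m₃ = -2597.7120/8 = -324.71400
m₂^(3/2) = 33.95750^(1.5) = 197.88076
g1 = m₃ / m₂^(3/2) = -324.71400 / 197.88076 ≈ -1.641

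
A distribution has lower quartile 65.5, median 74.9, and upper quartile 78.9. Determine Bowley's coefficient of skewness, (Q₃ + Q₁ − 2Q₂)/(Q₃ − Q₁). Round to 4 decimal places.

-0.4030

numerator: Q₃ + Q₁ − 2Q₂ = 78.9 + 65.5 − 2×74.9 = -5.4000
denominator: Q₃ − Q₁ = 78.9 − 65.5 = 13.4000
Bowley skewness = -5.4000 / 13.4000 ≈ -0.4030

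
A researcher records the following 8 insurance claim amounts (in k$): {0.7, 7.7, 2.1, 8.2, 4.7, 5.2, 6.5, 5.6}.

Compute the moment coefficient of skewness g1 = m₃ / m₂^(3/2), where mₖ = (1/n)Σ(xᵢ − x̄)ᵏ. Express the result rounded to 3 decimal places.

-0.527

x̄ = (0.7 + 7.7 + 2.1 + 8.2 + 4.7 + 5.2 + 6.5 + 5.6) / 8 = 5.0875
deviations (xᵢ − x̄): -4.3875, 2.6125, -2.9875, 3.1125, -0.3875, 0.1125, 1.4125, 0.5125
Σ(xᵢ − x̄)² = 47.1087 ⇒ m₂ = 47.1087/8 = 5.88859
Σ(xᵢ − x̄)³ = -60.2444 ⇒ m₃ = -60.2444/8 = -7.53055
m₂^(3/2) = 5.88859^(1.5) = 14.28951
g1 = m₃ / m₂^(3/2) = -7.53055 / 14.28951 ≈ -0.527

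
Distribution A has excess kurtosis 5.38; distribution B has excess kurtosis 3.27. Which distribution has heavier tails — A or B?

A

Higher excess kurtosis ⇒ heavier tails relative to the normal distribution.
5.38 vs 3.27: the larger is 5.38, so A has heavier tails.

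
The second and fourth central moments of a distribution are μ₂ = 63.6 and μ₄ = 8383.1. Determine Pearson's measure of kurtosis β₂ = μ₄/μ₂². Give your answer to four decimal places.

μ₂² = 63.6² = 4044.96000
μ₄/μ₂² = 8383.1 / 4044.96000 = 2.07248
β₂ ≈ 2.0725

2.0725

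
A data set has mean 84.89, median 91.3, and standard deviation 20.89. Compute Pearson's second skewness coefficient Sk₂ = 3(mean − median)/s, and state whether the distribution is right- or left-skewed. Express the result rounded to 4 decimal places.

Sk₂ = 3(84.89 − 91.3) / 20.89 = 3 × -6.4100 / 20.89
    = -19.2300 / 20.89 ≈ -0.9205
Sk₂ < 0 ⇒ mean < median ⇒ left-skewed (negative skew).

-0.9205, left-skewed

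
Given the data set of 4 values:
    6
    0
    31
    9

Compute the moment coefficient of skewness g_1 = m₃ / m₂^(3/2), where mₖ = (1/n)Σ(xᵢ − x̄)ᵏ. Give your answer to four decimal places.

0.8881

x̄ = (6 + 0 + 31 + 9) / 4 = 11.5000
deviations (xᵢ − x̄): -5.5000, -11.5000, 19.5000, -2.5000
Σ(xᵢ − x̄)² = 549.0000 ⇒ m₂ = 549.0000/4 = 137.25000
Σ(xᵢ − x̄)³ = 5712.0000 ⇒ m₃ = 5712.0000/4 = 1428.00000
m₂^(3/2) = 137.25000^(1.5) = 1607.93515
g_1 = m₃ / m₂^(3/2) = 1428.00000 / 1607.93515 ≈ 0.8881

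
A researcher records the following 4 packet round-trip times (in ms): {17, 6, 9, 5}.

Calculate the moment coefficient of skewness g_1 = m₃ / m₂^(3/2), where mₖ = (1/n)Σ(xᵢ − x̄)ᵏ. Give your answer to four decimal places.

0.8477

x̄ = (17 + 6 + 9 + 5) / 4 = 9.2500
deviations (xᵢ − x̄): 7.7500, -3.2500, -0.2500, -4.2500
Σ(xᵢ − x̄)² = 88.7500 ⇒ m₂ = 88.7500/4 = 22.18750
Σ(xᵢ − x̄)³ = 354.3750 ⇒ m₃ = 354.3750/4 = 88.59375
m₂^(3/2) = 22.18750^(1.5) = 104.51113
g_1 = m₃ / m₂^(3/2) = 88.59375 / 104.51113 ≈ 0.8477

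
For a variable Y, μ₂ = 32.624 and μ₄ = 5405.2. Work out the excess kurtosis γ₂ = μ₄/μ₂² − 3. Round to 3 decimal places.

2.079

μ₂² = 32.624² = 1064.32538
μ₄/μ₂² = 5405.2 / 1064.32538 = 5.07852
γ₂ = 5.07852 − 3 ≈ 2.079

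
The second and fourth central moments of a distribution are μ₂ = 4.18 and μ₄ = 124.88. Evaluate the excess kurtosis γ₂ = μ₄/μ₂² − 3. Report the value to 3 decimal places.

μ₂² = 4.18² = 17.47240
μ₄/μ₂² = 124.88 / 17.47240 = 7.14727
γ₂ = 7.14727 − 3 ≈ 4.147

4.147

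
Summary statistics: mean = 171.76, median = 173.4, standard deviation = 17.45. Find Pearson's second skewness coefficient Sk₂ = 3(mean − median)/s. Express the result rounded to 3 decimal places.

-0.282

Sk₂ = 3(171.76 − 173.4) / 17.45 = 3 × -1.6400 / 17.45
    = -4.9200 / 17.45 ≈ -0.282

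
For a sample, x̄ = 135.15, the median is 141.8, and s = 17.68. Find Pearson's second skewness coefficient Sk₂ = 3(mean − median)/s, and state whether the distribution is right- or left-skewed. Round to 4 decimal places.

Sk₂ = 3(135.15 − 141.8) / 17.68 = 3 × -6.6500 / 17.68
    = -19.9500 / 17.68 ≈ -1.1284
Sk₂ < 0 ⇒ mean < median ⇒ left-skewed (negative skew).

-1.1284, left-skewed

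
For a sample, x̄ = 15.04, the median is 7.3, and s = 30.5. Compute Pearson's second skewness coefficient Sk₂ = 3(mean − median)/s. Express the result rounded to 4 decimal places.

0.7613

Sk₂ = 3(15.04 − 7.3) / 30.5 = 3 × 7.7400 / 30.5
    = 23.2200 / 30.5 ≈ 0.7613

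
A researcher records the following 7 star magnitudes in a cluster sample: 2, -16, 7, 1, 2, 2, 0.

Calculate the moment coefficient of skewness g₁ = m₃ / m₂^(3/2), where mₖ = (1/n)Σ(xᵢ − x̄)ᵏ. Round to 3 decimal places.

-1.617

x̄ = (2 - 16 + 7 + 1 + 2 + 2 + 0) / 7 = -0.2857
deviations (xᵢ − x̄): 2.2857, -15.7143, 7.2857, 1.2857, 2.2857, 2.2857, 0.2857
Σ(xᵢ − x̄)² = 317.4286 ⇒ m₂ = 317.4286/7 = 45.34694
Σ(xᵢ − x̄)³ = -3455.7551 ⇒ m₃ = -3455.7551/7 = -493.67930
m₂^(3/2) = 45.34694^(1.5) = 305.36690
g₁ = m₃ / m₂^(3/2) = -493.67930 / 305.36690 ≈ -1.617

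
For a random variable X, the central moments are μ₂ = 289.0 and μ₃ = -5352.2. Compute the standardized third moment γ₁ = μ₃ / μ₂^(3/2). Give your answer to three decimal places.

σ = √μ₂ = √289.0 = 17.00000
σ³ = μ₂^(3/2) = 4913.00000
γ₁ = μ₃/σ³ = -5352.2 / 4913.00000 ≈ -1.089

-1.089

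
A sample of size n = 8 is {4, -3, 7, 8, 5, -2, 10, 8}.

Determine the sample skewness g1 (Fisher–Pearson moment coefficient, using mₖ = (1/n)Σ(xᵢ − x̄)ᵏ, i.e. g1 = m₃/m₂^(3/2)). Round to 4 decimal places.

-0.6838

x̄ = (4 - 3 + 7 + 8 + 5 - 2 + 10 + 8) / 8 = 4.6250
deviations (xᵢ − x̄): -0.6250, -7.6250, 2.3750, 3.3750, 0.3750, -6.6250, 5.3750, 3.3750
Σ(xᵢ − x̄)² = 159.8750 ⇒ m₂ = 159.8750/8 = 19.98438
Σ(xᵢ − x̄)³ = -488.7188 ⇒ m₃ = -488.7188/8 = -61.08984
m₂^(3/2) = 19.98438^(1.5) = 89.33792
g1 = m₃ / m₂^(3/2) = -61.08984 / 89.33792 ≈ -0.6838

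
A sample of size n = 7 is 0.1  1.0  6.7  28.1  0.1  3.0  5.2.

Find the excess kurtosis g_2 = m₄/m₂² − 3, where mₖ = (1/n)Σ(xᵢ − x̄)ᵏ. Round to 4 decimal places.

x̄ = 6.3143
Σ(xᵢ − x̄)² = 592.4686 ⇒ m₂ = 84.63837
Σ(xᵢ − x̄)⁴ = 229164.0376 ⇒ m₄ = 32737.71966
m₂² = 7163.65323
g_2 = m₄/m₂² − 3 = 4.56998 − 3 ≈ 1.5700

1.5700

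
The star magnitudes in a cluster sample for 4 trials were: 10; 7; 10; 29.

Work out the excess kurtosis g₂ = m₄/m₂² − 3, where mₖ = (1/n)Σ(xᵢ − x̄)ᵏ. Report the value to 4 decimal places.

x̄ = 14.0000
Σ(xᵢ − x̄)² = 306.0000 ⇒ m₂ = 76.50000
Σ(xᵢ − x̄)⁴ = 53538.0000 ⇒ m₄ = 13384.50000
m₂² = 5852.25000
g₂ = m₄/m₂² − 3 = 2.28707 − 3 ≈ -0.7129

-0.7129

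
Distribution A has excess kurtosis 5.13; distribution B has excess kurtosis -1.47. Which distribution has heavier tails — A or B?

A

Higher excess kurtosis ⇒ heavier tails relative to the normal distribution.
5.13 vs -1.47: the larger is 5.13, so A has heavier tails. (A is leptokurtic — heavier-than-normal tails; the other is platykurtic.)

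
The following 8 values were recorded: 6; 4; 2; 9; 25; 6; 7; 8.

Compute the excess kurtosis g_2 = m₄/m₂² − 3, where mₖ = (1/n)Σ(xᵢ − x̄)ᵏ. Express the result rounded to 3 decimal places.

x̄ = 8.3750
Σ(xᵢ − x̄)² = 349.8750 ⇒ m₂ = 43.73438
Σ(xᵢ − x̄)⁴ = 78477.1816 ⇒ m₄ = 9809.64771
m₂² = 1912.69556
g_2 = m₄/m₂² − 3 = 5.12870 − 3 ≈ 2.129

2.129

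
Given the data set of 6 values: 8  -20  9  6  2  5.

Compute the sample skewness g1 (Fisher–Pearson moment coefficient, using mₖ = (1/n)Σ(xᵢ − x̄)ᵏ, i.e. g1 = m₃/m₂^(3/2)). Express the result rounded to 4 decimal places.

-1.5939

x̄ = (8 - 20 + 9 + 6 + 2 + 5) / 6 = 1.6667
deviations (xᵢ − x̄): 6.3333, -21.6667, 7.3333, 4.3333, 0.3333, 3.3333
Σ(xᵢ − x̄)² = 593.3333 ⇒ m₂ = 593.3333/6 = 98.88889
Σ(xᵢ − x̄)³ = -9404.4444 ⇒ m₃ = -9404.4444/6 = -1567.40741
m₂^(3/2) = 98.88889^(1.5) = 983.37972
g1 = m₃ / m₂^(3/2) = -1567.40741 / 983.37972 ≈ -1.5939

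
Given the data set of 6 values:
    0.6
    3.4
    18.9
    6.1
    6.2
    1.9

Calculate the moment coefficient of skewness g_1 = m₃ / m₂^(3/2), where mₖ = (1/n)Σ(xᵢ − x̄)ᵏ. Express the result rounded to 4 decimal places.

x̄ = (0.6 + 3.4 + 18.9 + 6.1 + 6.2 + 1.9) / 6 = 6.1833
deviations (xᵢ − x̄): -5.5833, -2.7833, 12.7167, -0.0833, 0.0167, -4.2833
Σ(xᵢ − x̄)² = 218.9883 ⇒ m₂ = 218.9883/6 = 36.49806
Σ(xᵢ − x̄)³ = 1782.2564 ⇒ m₃ = 1782.2564/6 = 297.04274
m₂^(3/2) = 36.49806^(1.5) = 220.49797
g_1 = m₃ / m₂^(3/2) = 297.04274 / 220.49797 ≈ 1.3471

1.3471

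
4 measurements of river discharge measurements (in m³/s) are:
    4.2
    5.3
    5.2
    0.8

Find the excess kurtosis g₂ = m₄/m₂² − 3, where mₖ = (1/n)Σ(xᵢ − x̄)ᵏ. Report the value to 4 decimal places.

x̄ = 3.8750
Σ(xᵢ − x̄)² = 13.3475 ⇒ m₂ = 3.33688
Σ(xᵢ − x̄)⁴ = 96.6257 ⇒ m₄ = 24.15641
m₂² = 11.13473
g₂ = m₄/m₂² − 3 = 2.16946 − 3 ≈ -0.8305

-0.8305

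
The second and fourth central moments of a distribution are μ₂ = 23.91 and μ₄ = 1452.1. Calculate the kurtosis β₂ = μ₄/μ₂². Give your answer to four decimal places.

2.5400

μ₂² = 23.91² = 571.68810
μ₄/μ₂² = 1452.1 / 571.68810 = 2.54002
β₂ ≈ 2.5400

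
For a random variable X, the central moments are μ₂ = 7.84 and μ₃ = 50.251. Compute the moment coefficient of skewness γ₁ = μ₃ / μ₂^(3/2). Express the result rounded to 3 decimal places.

2.289

σ = √μ₂ = √7.84 = 2.80000
σ³ = μ₂^(3/2) = 21.95200
γ₁ = μ₃/σ³ = 50.251 / 21.95200 ≈ 2.289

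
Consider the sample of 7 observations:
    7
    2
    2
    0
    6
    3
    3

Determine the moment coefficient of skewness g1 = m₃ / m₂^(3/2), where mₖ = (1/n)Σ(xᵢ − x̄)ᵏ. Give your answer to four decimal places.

x̄ = (7 + 2 + 2 + 0 + 6 + 3 + 3) / 7 = 3.2857
deviations (xᵢ − x̄): 3.7143, -1.2857, -1.2857, -3.2857, 2.7143, -0.2857, -0.2857
Σ(xᵢ − x̄)² = 35.4286 ⇒ m₂ = 35.4286/7 = 5.06122
Σ(xᵢ − x̄)³ = 31.4694 ⇒ m₃ = 31.4694/7 = 4.49563
m₂^(3/2) = 5.06122^(1.5) = 11.38632
g1 = m₃ / m₂^(3/2) = 4.49563 / 11.38632 ≈ 0.3948

0.3948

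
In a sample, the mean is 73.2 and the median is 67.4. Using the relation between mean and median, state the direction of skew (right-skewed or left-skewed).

right-skewed

mean − median = 73.2 − 67.4 = 5.8
mean > median ⇒ the longer tail is on the right ⇒ right-skewed (positively skewed).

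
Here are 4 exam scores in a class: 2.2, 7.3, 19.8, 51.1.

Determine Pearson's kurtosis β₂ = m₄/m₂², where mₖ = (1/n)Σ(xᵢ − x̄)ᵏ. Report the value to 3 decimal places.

x̄ = 20.1000
Σ(xᵢ − x̄)² = 1445.3400 ⇒ m₂ = 361.33500
Σ(xᵢ − x̄)⁴ = 1053027.1218 ⇒ m₄ = 263256.78045
m₂² = 130562.98223
β₂ = m₄/m₂² = 263256.78045 / 130562.98223 ≈ 2.016

2.016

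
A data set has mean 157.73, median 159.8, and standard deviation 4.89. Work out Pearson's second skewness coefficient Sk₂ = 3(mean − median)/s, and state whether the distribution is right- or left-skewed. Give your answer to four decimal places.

-1.2699, left-skewed

Sk₂ = 3(157.73 − 159.8) / 4.89 = 3 × -2.0700 / 4.89
    = -6.2100 / 4.89 ≈ -1.2699
Sk₂ < 0 ⇒ mean < median ⇒ left-skewed (negative skew).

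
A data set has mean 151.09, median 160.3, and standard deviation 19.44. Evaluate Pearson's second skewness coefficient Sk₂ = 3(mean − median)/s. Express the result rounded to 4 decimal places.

Sk₂ = 3(151.09 − 160.3) / 19.44 = 3 × -9.2100 / 19.44
    = -27.6300 / 19.44 ≈ -1.4213

-1.4213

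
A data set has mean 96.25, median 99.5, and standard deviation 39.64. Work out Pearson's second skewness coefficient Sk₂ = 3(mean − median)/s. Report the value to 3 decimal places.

-0.246

Sk₂ = 3(96.25 − 99.5) / 39.64 = 3 × -3.2500 / 39.64
    = -9.7500 / 39.64 ≈ -0.246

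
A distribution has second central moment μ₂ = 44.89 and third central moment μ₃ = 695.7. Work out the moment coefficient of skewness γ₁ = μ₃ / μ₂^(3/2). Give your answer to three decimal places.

σ = √μ₂ = √44.89 = 6.70000
σ³ = μ₂^(3/2) = 300.76300
γ₁ = μ₃/σ³ = 695.7 / 300.76300 ≈ 2.313

2.313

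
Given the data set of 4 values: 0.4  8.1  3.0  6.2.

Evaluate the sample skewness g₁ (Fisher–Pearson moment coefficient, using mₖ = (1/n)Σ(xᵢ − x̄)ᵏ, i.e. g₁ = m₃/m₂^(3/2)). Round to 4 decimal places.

-0.1250

x̄ = (0.4 + 8.1 + 3.0 + 6.2) / 4 = 4.4250
deviations (xᵢ − x̄): -4.0250, 3.6750, -1.4250, 1.7750
Σ(xᵢ − x̄)² = 34.8875 ⇒ m₂ = 34.8875/4 = 8.72187
Σ(xᵢ − x̄)³ = -12.8756 ⇒ m₃ = -12.8756/4 = -3.21891
m₂^(3/2) = 8.72187^(1.5) = 25.75816
g₁ = m₃ / m₂^(3/2) = -3.21891 / 25.75816 ≈ -0.1250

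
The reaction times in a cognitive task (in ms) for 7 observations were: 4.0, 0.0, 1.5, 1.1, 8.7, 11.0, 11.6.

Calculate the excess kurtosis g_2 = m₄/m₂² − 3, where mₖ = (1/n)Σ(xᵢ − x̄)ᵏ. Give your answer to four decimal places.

x̄ = 5.4143
Σ(xᵢ − x̄)² = 145.5086 ⇒ m₂ = 20.78694
Σ(xᵢ − x̄)⁴ = 3998.6050 ⇒ m₄ = 571.22929
m₂² = 432.09682
g_2 = m₄/m₂² − 3 = 1.32199 − 3 ≈ -1.6780

-1.6780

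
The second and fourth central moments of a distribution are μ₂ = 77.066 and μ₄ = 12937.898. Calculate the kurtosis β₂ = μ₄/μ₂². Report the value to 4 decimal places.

μ₂² = 77.066² = 5939.16836
μ₄/μ₂² = 12937.898 / 5939.16836 = 2.17840
β₂ ≈ 2.1784

2.1784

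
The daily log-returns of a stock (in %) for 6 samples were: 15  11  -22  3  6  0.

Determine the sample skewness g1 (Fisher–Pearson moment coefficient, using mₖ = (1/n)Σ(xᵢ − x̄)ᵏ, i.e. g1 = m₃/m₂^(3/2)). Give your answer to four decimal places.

-1.1197

x̄ = (15 + 11 - 22 + 3 + 6 + 0) / 6 = 2.1667
deviations (xᵢ − x̄): 12.8333, 8.8333, -24.1667, 0.8333, 3.8333, -2.1667
Σ(xᵢ − x̄)² = 846.8333 ⇒ m₂ = 846.8333/6 = 141.13889
Σ(xᵢ − x̄)³ = -11264.4444 ⇒ m₃ = -11264.4444/6 = -1877.40741
m₂^(3/2) = 141.13889^(1.5) = 1676.75666
g1 = m₃ / m₂^(3/2) = -1877.40741 / 1676.75666 ≈ -1.1197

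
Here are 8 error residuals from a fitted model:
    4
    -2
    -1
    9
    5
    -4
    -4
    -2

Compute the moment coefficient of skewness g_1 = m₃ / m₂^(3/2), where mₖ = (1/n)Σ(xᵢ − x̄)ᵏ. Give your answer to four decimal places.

x̄ = (4 - 2 - 1 + 9 + 5 - 4 - 4 - 2) / 8 = 0.6250
deviations (xᵢ − x̄): 3.3750, -2.6250, -1.6250, 8.3750, 4.3750, -4.6250, -4.6250, -2.6250
Σ(xᵢ − x̄)² = 159.8750 ⇒ m₂ = 159.8750/8 = 19.98438
Σ(xᵢ − x̄)³ = 471.2813 ⇒ m₃ = 471.2813/8 = 58.91016
m₂^(3/2) = 19.98438^(1.5) = 89.33792
g_1 = m₃ / m₂^(3/2) = 58.91016 / 89.33792 ≈ 0.6594

0.6594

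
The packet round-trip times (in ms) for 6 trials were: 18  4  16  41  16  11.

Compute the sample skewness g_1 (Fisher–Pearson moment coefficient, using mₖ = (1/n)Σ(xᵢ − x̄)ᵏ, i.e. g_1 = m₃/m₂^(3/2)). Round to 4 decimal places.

x̄ = (18 + 4 + 16 + 41 + 16 + 11) / 6 = 17.6667
deviations (xᵢ − x̄): 0.3333, -13.6667, -1.6667, 23.3333, -1.6667, -6.6667
Σ(xᵢ − x̄)² = 781.3333 ⇒ m₂ = 781.3333/6 = 130.22222
Σ(xᵢ − x̄)³ = 9845.5556 ⇒ m₃ = 9845.5556/6 = 1640.92593
m₂^(3/2) = 130.22222^(1.5) = 1486.03026
g_1 = m₃ / m₂^(3/2) = 1640.92593 / 1486.03026 ≈ 1.1042

1.1042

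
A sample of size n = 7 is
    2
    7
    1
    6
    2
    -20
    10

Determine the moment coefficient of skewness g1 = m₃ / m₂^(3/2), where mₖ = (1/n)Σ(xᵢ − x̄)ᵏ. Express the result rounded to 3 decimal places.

x̄ = (2 + 7 + 1 + 6 + 2 - 20 + 10) / 7 = 1.1429
deviations (xᵢ − x̄): 0.8571, 5.8571, -0.1429, 4.8571, 0.8571, -21.1429, 8.8571
Σ(xᵢ − x̄)² = 584.8571 ⇒ m₂ = 584.8571/7 = 83.55102
Σ(xᵢ − x̄)³ = -8439.6735 ⇒ m₃ = -8439.6735/7 = -1205.66764
m₂^(3/2) = 83.55102^(1.5) = 763.70852
g1 = m₃ / m₂^(3/2) = -1205.66764 / 763.70852 ≈ -1.579

-1.579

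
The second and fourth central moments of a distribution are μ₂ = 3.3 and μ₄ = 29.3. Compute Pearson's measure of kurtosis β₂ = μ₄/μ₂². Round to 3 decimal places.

μ₂² = 3.3² = 10.89000
μ₄/μ₂² = 29.3 / 10.89000 = 2.69054
β₂ ≈ 2.691

2.691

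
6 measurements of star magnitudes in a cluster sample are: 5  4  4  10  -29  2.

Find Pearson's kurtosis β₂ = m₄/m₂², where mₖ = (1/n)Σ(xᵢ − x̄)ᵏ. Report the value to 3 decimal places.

x̄ = -0.6667
Σ(xᵢ − x̄)² = 999.3333 ⇒ m₂ = 166.55556
Σ(xᵢ − x̄)⁴ = 659427.7778 ⇒ m₄ = 109904.62963
m₂² = 27740.75309
β₂ = m₄/m₂² = 109904.62963 / 27740.75309 ≈ 3.962

3.962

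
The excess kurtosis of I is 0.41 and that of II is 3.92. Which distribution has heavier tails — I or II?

Higher excess kurtosis ⇒ heavier tails relative to the normal distribution.
0.41 vs 3.92: the larger is 3.92, so II has heavier tails.

II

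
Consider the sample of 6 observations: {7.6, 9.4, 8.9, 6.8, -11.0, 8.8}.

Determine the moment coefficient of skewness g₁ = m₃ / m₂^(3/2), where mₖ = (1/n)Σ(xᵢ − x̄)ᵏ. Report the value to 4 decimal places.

x̄ = (7.6 + 9.4 + 8.9 + 6.8 - 11.0 + 8.8) / 6 = 5.0833
deviations (xᵢ − x̄): 2.5167, 4.3167, 3.8167, 1.7167, -16.0833, 3.7167
Σ(xᵢ − x̄)² = 314.9683 ⇒ m₂ = 314.9683/6 = 52.49472
Σ(xᵢ − x̄)³ = -3951.9626 ⇒ m₃ = -3951.9626/6 = -658.66043
m₂^(3/2) = 52.49472^(1.5) = 380.34128
g₁ = m₃ / m₂^(3/2) = -658.66043 / 380.34128 ≈ -1.7318

-1.7318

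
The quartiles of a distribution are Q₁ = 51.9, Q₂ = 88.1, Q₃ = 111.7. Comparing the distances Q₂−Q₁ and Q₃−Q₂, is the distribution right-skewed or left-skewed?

left-skewed

Q₂ − Q₁ = 36.2;  Q₃ − Q₂ = 23.6
Q₂ − Q₁ > Q₃ − Q₂ ⇒ the lower half is more spread out ⇒ left-skewed.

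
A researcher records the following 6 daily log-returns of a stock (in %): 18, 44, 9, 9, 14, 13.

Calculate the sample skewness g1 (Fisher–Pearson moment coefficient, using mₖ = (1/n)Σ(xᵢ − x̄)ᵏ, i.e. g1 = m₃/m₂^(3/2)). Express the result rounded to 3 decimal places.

1.539

x̄ = (18 + 44 + 9 + 9 + 14 + 13) / 6 = 17.8333
deviations (xᵢ − x̄): 0.1667, 26.1667, -8.8333, -8.8333, -3.8333, -4.8333
Σ(xᵢ − x̄)² = 878.8333 ⇒ m₂ = 878.8333/6 = 146.47222
Σ(xᵢ − x̄)³ = 16368.4444 ⇒ m₃ = 16368.4444/6 = 2728.07407
m₂^(3/2) = 146.47222^(1.5) = 1772.69045
g1 = m₃ / m₂^(3/2) = 2728.07407 / 1772.69045 ≈ 1.539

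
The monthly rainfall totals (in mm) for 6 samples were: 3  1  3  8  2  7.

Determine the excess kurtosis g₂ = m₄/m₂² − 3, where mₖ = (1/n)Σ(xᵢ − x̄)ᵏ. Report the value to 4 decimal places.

-1.3650

x̄ = 4.0000
Σ(xᵢ − x̄)² = 40.0000 ⇒ m₂ = 6.66667
Σ(xᵢ − x̄)⁴ = 436.0000 ⇒ m₄ = 72.66667
m₂² = 44.44444
g₂ = m₄/m₂² − 3 = 1.63500 − 3 ≈ -1.3650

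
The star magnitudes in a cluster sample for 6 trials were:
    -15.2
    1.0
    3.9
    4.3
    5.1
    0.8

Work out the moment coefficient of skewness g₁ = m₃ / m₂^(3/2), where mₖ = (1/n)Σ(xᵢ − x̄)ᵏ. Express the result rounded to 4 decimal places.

-1.5796

x̄ = (-15.2 + 1.0 + 3.9 + 4.3 + 5.1 + 0.8) / 6 = -0.0167
deviations (xᵢ − x̄): -15.1833, 1.0167, 3.9167, 4.3167, 5.1167, 0.8167
Σ(xᵢ − x̄)² = 292.3883 ⇒ m₂ = 292.3883/6 = 48.73139
Σ(xᵢ − x̄)³ = -3224.1996 ⇒ m₃ = -3224.1996/6 = -537.36659
m₂^(3/2) = 48.73139^(1.5) = 340.18345
g₁ = m₃ / m₂^(3/2) = -537.36659 / 340.18345 ≈ -1.5796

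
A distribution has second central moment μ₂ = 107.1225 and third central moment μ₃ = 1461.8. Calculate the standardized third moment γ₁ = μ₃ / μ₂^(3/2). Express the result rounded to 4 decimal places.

σ = √μ₂ = √107.1225 = 10.35000
σ³ = μ₂^(3/2) = 1108.71788
γ₁ = μ₃/σ³ = 1461.8 / 1108.71788 ≈ 1.3185

1.3185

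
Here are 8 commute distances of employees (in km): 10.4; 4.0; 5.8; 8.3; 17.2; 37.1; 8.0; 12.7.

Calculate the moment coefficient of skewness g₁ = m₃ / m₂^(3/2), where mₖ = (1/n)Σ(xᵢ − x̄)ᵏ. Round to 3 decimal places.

1.654

x̄ = (10.4 + 4.0 + 5.8 + 8.3 + 17.2 + 37.1 + 8.0 + 12.7) / 8 = 12.9375
deviations (xᵢ − x̄): -2.5375, -8.9375, -7.1375, -4.6375, 4.2625, 24.1625, -4.9375, -0.2375
Σ(xᵢ − x̄)² = 785.1988 ⇒ m₂ = 785.1988/8 = 98.14984
Σ(xᵢ − x̄)³ = 12870.1617 ⇒ m₃ = 12870.1617/8 = 1608.77021
m₂^(3/2) = 98.14984^(1.5) = 972.37642
g₁ = m₃ / m₂^(3/2) = 1608.77021 / 972.37642 ≈ 1.654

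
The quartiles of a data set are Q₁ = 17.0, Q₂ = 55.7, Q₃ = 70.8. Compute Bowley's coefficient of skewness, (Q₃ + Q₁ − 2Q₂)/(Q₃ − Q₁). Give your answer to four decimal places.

-0.4387

numerator: Q₃ + Q₁ − 2Q₂ = 70.8 + 17.0 − 2×55.7 = -23.6000
denominator: Q₃ − Q₁ = 70.8 − 17.0 = 53.8000
Bowley skewness = -23.6000 / 53.8000 ≈ -0.4387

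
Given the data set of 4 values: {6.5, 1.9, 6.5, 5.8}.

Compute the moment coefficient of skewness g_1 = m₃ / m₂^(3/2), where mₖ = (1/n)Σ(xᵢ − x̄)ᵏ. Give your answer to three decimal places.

-1.081

x̄ = (6.5 + 1.9 + 6.5 + 5.8) / 4 = 5.1750
deviations (xᵢ − x̄): 1.3250, -3.2750, 1.3250, 0.6250
Σ(xᵢ − x̄)² = 14.6275 ⇒ m₂ = 14.6275/4 = 3.65688
Σ(xᵢ − x̄)³ = -30.2299 ⇒ m₃ = -30.2299/4 = -7.55747
m₂^(3/2) = 3.65688^(1.5) = 6.99303
g_1 = m₃ / m₂^(3/2) = -7.55747 / 6.99303 ≈ -1.081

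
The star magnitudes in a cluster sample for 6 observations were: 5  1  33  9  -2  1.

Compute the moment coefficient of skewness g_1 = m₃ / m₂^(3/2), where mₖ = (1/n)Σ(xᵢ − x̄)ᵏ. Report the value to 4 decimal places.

x̄ = (5 + 1 + 33 + 9 - 2 + 1) / 6 = 7.8333
deviations (xᵢ − x̄): -2.8333, -6.8333, 25.1667, 1.1667, -9.8333, -6.8333
Σ(xᵢ − x̄)² = 832.8333 ⇒ m₂ = 832.8333/6 = 138.80556
Σ(xᵢ − x̄)³ = 14329.4444 ⇒ m₃ = 14329.4444/6 = 2388.24074
m₂^(3/2) = 138.80556^(1.5) = 1635.34833
g_1 = m₃ / m₂^(3/2) = 2388.24074 / 1635.34833 ≈ 1.4604

1.4604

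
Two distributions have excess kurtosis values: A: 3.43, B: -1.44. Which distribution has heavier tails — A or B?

A

Higher excess kurtosis ⇒ heavier tails relative to the normal distribution.
3.43 vs -1.44: the larger is 3.43, so A has heavier tails. (A is leptokurtic — heavier-than-normal tails; the other is platykurtic.)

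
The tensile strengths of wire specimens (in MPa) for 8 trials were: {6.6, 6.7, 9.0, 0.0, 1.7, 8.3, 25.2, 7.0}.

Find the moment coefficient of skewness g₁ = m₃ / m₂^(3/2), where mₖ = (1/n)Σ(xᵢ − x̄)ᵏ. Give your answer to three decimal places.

x̄ = (6.6 + 6.7 + 9.0 + 0.0 + 1.7 + 8.3 + 25.2 + 7.0) / 8 = 8.0625
deviations (xᵢ − x̄): -1.4625, -1.3625, 0.9375, -8.0625, -6.3625, 0.2375, 17.1375, -1.0625
Σ(xᵢ − x̄)² = 405.2388 ⇒ m₂ = 405.2388/8 = 50.65484
Σ(xᵢ − x̄)³ = 4245.5028 ⇒ m₃ = 4245.5028/8 = 530.68785
m₂^(3/2) = 50.65484^(1.5) = 360.52175
g₁ = m₃ / m₂^(3/2) = 530.68785 / 360.52175 ≈ 1.472

1.472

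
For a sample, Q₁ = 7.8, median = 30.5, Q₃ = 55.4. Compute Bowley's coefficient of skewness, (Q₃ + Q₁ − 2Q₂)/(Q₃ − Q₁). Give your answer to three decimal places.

0.046

numerator: Q₃ + Q₁ − 2Q₂ = 55.4 + 7.8 − 2×30.5 = 2.2000
denominator: Q₃ − Q₁ = 55.4 − 7.8 = 47.6000
Bowley skewness = 2.2000 / 47.6000 ≈ 0.046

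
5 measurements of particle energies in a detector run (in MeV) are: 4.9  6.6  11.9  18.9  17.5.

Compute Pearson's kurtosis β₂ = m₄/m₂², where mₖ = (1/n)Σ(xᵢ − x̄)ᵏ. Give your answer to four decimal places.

x̄ = 11.9600
Σ(xᵢ − x̄)² = 157.4320 ⇒ m₂ = 31.48640
Σ(xᵢ − x̄)⁴ = 6571.4811 ⇒ m₄ = 1314.29621
m₂² = 991.39338
β₂ = m₄/m₂² = 1314.29621 / 991.39338 ≈ 1.3257

1.3257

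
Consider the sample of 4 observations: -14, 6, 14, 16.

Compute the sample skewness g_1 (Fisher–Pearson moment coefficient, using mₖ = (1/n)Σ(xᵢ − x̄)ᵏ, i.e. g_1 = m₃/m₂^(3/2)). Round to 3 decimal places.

-0.845

x̄ = (-14 + 6 + 14 + 16) / 4 = 5.5000
deviations (xᵢ − x̄): -19.5000, 0.5000, 8.5000, 10.5000
Σ(xᵢ − x̄)² = 563.0000 ⇒ m₂ = 563.0000/4 = 140.75000
Σ(xᵢ − x̄)³ = -5643.0000 ⇒ m₃ = -5643.0000/4 = -1410.75000
m₂^(3/2) = 140.75000^(1.5) = 1669.83133
g_1 = m₃ / m₂^(3/2) = -1410.75000 / 1669.83133 ≈ -0.845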